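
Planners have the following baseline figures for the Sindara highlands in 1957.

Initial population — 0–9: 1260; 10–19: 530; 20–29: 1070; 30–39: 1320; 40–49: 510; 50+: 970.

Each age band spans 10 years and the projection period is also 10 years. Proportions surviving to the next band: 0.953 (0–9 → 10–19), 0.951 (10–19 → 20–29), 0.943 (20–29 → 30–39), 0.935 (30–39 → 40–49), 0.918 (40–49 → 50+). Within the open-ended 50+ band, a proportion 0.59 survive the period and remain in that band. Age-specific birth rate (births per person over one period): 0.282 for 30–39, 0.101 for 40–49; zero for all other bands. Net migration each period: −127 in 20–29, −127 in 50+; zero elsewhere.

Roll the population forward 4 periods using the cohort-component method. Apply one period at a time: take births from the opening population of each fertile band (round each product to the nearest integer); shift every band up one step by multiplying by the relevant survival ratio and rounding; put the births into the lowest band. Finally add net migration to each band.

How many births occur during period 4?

Period 1.
Births: 1320 × 0.282 = 372  |  510 × 0.101 = 52 — total 424
10–19: 1260 × 0.953 = 1201
20–29: 530 × 0.951 = 504
30–39: 1070 × 0.943 = 1009
40–49: 1320 × 0.935 = 1234
50+: 510 × 0.918 + 970 × 0.59 = 468 + 572 = 1040
Net migration: 20–29 − 127 → 377; 50+ − 127 → 913
→ [424, 1201, 377, 1009, 1234, 913]
Period 2.
Births: 1009 × 0.282 = 285  |  1234 × 0.101 = 125 — total 410
10–19: 424 × 0.953 = 404
20–29: 1201 × 0.951 = 1142
30–39: 377 × 0.943 = 356
40–49: 1009 × 0.935 = 943
50+: 1234 × 0.918 + 913 × 0.59 = 1133 + 539 = 1672
Net migration: 20–29 − 127 → 1015; 50+ − 127 → 1545
→ [410, 404, 1015, 356, 943, 1545]
Period 3.
Births: 356 × 0.282 = 100  |  943 × 0.101 = 95 — total 195
10–19: 410 × 0.953 = 391
20–29: 404 × 0.951 = 384
30–39: 1015 × 0.943 = 957
40–49: 356 × 0.935 = 333
50+: 943 × 0.918 + 1545 × 0.59 = 866 + 912 = 1778
Net migration: 20–29 − 127 → 257; 50+ − 127 → 1651
→ [195, 391, 257, 957, 333, 1651]
Period 4.
Births: 957 × 0.282 = 270  |  333 × 0.101 = 34 — total 304
10–19: 195 × 0.953 = 186
20–29: 391 × 0.951 = 372
30–39: 257 × 0.943 = 242
40–49: 957 × 0.935 = 895
50+: 333 × 0.918 + 1651 × 0.59 = 306 + 974 = 1280
Net migration: 20–29 − 127 → 245; 50+ − 127 → 1153
→ [304, 186, 245, 242, 895, 1153]

304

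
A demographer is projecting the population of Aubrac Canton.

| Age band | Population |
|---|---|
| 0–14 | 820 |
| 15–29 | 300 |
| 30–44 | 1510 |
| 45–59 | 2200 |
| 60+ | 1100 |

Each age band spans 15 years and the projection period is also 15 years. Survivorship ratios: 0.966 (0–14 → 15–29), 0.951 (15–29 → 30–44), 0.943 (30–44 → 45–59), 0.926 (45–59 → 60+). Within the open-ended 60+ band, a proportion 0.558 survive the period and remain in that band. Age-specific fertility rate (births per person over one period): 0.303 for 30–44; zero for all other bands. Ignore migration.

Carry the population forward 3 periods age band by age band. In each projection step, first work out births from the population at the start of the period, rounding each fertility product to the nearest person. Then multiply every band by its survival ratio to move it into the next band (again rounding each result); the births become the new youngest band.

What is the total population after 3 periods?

3251

Numbering the groups 1..5 from youngest to oldest:
— Period 1 —
Births: 1510 * 0.303 = 458
Group 2: 820 * 0.966 = 792
Group 3: 300 * 0.951 = 285
Group 4: 1510 * 0.943 = 1424
Group 5: 2200 * 0.926 + 1100 * 0.558 = 2037 + 614 = 2651
End of period: [458, 792, 285, 1424, 2651]
— Period 2 —
Births: 285 * 0.303 = 86
Group 2: 458 * 0.966 = 442
Group 3: 792 * 0.951 = 753
Group 4: 285 * 0.943 = 269
Group 5: 1424 * 0.926 + 2651 * 0.558 = 1319 + 1479 = 2798
End of period: [86, 442, 753, 269, 2798]
— Period 3 —
Births: 753 * 0.303 = 228
Group 2: 86 * 0.966 = 83
Group 3: 442 * 0.951 = 420
Group 4: 753 * 0.943 = 710
Group 5: 269 * 0.926 + 2798 * 0.558 = 249 + 1561 = 1810
End of period: [228, 83, 420, 710, 1810]
Total after period 3: 228 + 83 + 420 + 710 + 1810 = 3251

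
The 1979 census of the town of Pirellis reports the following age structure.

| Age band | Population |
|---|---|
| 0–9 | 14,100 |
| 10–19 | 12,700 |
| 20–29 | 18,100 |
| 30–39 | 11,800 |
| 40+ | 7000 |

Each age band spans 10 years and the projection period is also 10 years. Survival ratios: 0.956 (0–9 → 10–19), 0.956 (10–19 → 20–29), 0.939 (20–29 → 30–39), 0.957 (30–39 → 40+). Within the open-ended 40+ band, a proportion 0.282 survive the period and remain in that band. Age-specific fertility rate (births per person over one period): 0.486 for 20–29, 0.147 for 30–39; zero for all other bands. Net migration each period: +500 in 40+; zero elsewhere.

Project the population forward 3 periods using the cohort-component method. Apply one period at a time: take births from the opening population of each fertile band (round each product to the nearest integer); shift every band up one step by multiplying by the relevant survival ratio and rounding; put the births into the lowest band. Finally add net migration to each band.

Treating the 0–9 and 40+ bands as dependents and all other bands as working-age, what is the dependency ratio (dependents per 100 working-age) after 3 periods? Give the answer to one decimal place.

84.6

After projecting period 1:
Births: 18100 × 0.486 = 8797 ; 11800 × 0.147 = 1735 ⇒ total 10532
10–19: 14100 × 0.956 = 13480
20–29: 12700 × 0.956 = 12141
30–39: 18100 × 0.939 = 16996
40+: 11800 × 0.957 + 7000 × 0.282 = 11293 + 1974 = 13267
Net migration: 40+ + 500 → 13767
→ [10532, 13480, 12141, 16996, 13767]
After projecting period 2:
Births: 12141 × 0.486 = 5901 ; 16996 × 0.147 = 2498 ⇒ total 8399
10–19: 10532 × 0.956 = 10069
20–29: 13480 × 0.956 = 12887
30–39: 12141 × 0.939 = 11400
40+: 16996 × 0.957 + 13767 × 0.282 = 16265 + 3882 = 20147
Net migration: 40+ + 500 → 20647
→ [8399, 10069, 12887, 11400, 20647]
After projecting period 3:
Births: 12887 × 0.486 = 6263 ; 11400 × 0.147 = 1676 ⇒ total 7939
10–19: 8399 × 0.956 = 8029
20–29: 10069 × 0.956 = 9626
30–39: 12887 × 0.939 = 12101
40+: 11400 × 0.957 + 20647 × 0.282 = 10910 + 5822 = 16732
Net migration: 40+ + 500 → 17232
→ [7939, 8029, 9626, 12101, 17232]
Dependents (band 0–9 + band 40+) = 7939 + 17232 = 25171; working-age = 29756; ratio = 25171/29756 × 100 = 84.6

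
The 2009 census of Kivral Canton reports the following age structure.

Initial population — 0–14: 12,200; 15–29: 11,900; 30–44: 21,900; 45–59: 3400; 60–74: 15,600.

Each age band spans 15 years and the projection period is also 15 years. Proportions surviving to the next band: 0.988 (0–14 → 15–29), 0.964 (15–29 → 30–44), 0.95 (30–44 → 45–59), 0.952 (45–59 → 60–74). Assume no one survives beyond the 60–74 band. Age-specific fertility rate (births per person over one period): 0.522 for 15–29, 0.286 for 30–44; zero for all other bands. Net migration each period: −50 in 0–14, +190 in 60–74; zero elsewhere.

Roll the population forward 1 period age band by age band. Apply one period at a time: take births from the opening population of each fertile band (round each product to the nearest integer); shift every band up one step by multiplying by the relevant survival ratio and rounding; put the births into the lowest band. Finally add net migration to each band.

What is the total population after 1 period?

Numbering the groups 1..5 from youngest to oldest:
Period 1.
Births: 11900 × 0.522 = 6212 ; 21900 × 0.286 = 6263 — total 12475
Group 2: 12200 × 0.988 = 12054
Group 3: 11900 × 0.964 = 11472
Group 4: 21900 × 0.95 = 20805
Group 5: 3400 × 0.952 = 3237
Net migration: Group 1 − 50 → 12425; Group 5 + 190 → 3427
→ [12425, 12054, 11472, 20805, 3427]
Total after period 1: 12425 + 12054 + 11472 + 20805 + 3427 = 60183

60183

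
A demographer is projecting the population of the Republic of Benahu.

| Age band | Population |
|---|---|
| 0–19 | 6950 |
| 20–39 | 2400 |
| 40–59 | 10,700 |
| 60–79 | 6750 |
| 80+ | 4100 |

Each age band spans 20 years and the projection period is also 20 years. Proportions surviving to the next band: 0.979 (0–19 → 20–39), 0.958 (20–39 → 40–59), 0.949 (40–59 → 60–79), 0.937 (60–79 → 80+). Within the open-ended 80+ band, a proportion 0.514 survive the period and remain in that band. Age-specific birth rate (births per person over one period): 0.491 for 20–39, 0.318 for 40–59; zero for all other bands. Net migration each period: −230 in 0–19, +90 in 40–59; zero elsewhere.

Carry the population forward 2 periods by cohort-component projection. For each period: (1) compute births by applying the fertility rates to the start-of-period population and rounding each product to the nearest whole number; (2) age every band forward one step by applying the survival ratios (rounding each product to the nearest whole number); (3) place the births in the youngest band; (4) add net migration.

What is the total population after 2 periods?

30854

Let group 1 be 0–19 through group 5 = 80+.
Period 1:
Births: 2400 × 0.491 = 1178 ; 10700 × 0.318 = 3403 — total 4581
Group 2: 6950 × 0.979 = 6804
Group 3: 2400 × 0.958 = 2299
Group 4: 10700 × 0.949 = 10154
Group 5: 6750 × 0.937 + 4100 × 0.514 = 6325 + 2107 = 8432
Net migration: Group 1 − 230 → 4351; Group 3 + 90 → 2389
End of period: [4351, 6804, 2389, 10154, 8432]
Period 2:
Births: 6804 × 0.491 = 3341 ; 2389 × 0.318 = 760 — total 4101
Group 2: 4351 × 0.979 = 4260
Group 3: 6804 × 0.958 = 6518
Group 4: 2389 × 0.949 = 2267
Group 5: 10154 × 0.937 + 8432 × 0.514 = 9514 + 4334 = 13848
Net migration: Group 1 − 230 → 3871; Group 3 + 90 → 6608
End of period: [3871, 4260, 6608, 2267, 13848]
Total after period 2: 3871 + 4260 + 6608 + 2267 + 13848 = 30854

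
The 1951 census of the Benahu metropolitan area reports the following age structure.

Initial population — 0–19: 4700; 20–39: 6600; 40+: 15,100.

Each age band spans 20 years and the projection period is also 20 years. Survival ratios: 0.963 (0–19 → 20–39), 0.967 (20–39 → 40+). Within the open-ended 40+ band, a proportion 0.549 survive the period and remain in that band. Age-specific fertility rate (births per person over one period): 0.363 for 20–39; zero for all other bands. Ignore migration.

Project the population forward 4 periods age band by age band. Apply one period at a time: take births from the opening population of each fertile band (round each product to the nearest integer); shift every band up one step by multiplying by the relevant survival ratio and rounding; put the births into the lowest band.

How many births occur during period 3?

Period 1:
Births: 6600 × 0.363 = 2396
20–39: 4700 × 0.963 = 4526
40+: 6600 × 0.967 + 15100 × 0.549 = 6382 + 8290 = 14672
→ [2396, 4526, 14672]
Period 2:
Births: 4526 × 0.363 = 1643
20–39: 2396 × 0.963 = 2307
40+: 4526 × 0.967 + 14672 × 0.549 = 4377 + 8055 = 12432
→ [1643, 2307, 12432]
Period 3:
Births: 2307 × 0.363 = 837
20–39: 1643 × 0.963 = 1582
40+: 2307 × 0.967 + 12432 × 0.549 = 2231 + 6825 = 9056
→ [837, 1582, 9056]

837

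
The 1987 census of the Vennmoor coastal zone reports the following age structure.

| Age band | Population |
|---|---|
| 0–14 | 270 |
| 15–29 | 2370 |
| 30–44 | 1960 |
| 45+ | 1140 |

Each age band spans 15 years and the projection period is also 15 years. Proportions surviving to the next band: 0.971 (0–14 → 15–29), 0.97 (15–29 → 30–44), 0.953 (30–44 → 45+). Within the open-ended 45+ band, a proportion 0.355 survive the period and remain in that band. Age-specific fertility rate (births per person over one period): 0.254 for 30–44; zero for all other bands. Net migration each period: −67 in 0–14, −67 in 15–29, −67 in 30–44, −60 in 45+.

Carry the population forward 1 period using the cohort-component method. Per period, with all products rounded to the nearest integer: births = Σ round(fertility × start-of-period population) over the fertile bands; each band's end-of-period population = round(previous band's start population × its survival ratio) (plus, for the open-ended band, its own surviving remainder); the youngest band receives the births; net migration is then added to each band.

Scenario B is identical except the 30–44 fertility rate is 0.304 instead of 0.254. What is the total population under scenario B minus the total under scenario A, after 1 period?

(Groups numbered youngest = 1 to oldest = 4.)
— Period 1 —
Births: 1960 × 0.254 = 498
Group 2: 270 × 0.971 = 262
Group 3: 2370 × 0.97 = 2299
Group 4: 1960 × 0.953 + 1140 × 0.355 = 1868 + 405 = 2273
Net migration: Group 1 − 67 → 431; Group 2 − 67 → 195; Group 3 − 67 → 2232; Group 4 − 60 → 2213
Giving 431 / 195 / 2232 / 2213.
Scenario A total after 1 period: 5071
Scenario B projection —
— Period 1 —
Births: 1960 × 0.304 = 596
Group 2: 270 × 0.971 = 262
Group 3: 2370 × 0.97 = 2299
Group 4: 1960 × 0.953 + 1140 × 0.355 = 1868 + 405 = 2273
Net migration: Group 1 − 67 → 529; Group 2 − 67 → 195; Group 3 − 67 → 2232; Group 4 − 60 → 2213
Giving 529 / 195 / 2232 / 2213.
Scenario B total after 1 period: 5169
Difference B − A = 5169 − 5071 = 98

98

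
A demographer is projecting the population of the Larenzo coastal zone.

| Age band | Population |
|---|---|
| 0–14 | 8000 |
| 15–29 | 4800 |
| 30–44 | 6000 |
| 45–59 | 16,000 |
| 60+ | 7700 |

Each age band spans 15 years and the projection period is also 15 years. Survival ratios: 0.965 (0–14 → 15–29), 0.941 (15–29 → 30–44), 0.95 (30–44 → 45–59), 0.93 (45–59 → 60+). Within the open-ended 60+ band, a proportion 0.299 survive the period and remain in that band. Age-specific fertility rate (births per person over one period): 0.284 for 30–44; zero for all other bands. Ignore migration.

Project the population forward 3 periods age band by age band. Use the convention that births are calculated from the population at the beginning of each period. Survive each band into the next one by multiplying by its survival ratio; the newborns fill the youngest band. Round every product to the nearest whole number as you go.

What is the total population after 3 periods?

After projecting period 1:
Births: 6000 * 0.284 = 1704
15–29: 8000 * 0.965 = 7720
30–44: 4800 * 0.941 = 4517
45–59: 6000 * 0.95 = 5700
60+: 16000 * 0.93 + 7700 * 0.299 = 14880 + 2302 = 17182
End of period: [1704, 7720, 4517, 5700, 17182]
After projecting period 2:
Births: 4517 * 0.284 = 1283
15–29: 1704 * 0.965 = 1644
30–44: 7720 * 0.941 = 7265
45–59: 4517 * 0.95 = 4291
60+: 5700 * 0.93 + 17182 * 0.299 = 5301 + 5137 = 10438
End of period: [1283, 1644, 7265, 4291, 10438]
After projecting period 3:
Births: 7265 * 0.284 = 2063
15–29: 1283 * 0.965 = 1238
30–44: 1644 * 0.941 = 1547
45–59: 7265 * 0.95 = 6902
60+: 4291 * 0.93 + 10438 * 0.299 = 3991 + 3121 = 7112
End of period: [2063, 1238, 1547, 6902, 7112]
Total after period 3: 2063 + 1238 + 1547 + 6902 + 7112 = 18862

18862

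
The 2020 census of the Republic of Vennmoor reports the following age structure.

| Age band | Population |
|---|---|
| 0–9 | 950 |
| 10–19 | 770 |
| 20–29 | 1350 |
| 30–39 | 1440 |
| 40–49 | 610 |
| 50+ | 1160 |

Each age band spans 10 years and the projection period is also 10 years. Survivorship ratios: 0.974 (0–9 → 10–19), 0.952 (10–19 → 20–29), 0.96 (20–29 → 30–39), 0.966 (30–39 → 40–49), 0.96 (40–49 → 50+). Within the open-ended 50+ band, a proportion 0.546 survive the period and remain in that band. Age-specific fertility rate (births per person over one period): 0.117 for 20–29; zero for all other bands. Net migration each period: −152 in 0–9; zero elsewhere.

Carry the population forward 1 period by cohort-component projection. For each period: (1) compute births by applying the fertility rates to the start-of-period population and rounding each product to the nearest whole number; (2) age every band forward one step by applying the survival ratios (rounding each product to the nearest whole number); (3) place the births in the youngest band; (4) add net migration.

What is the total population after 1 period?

5570

[period 1]
Births: 1350 × 0.117 = 158
10–19: 950 × 0.974 = 925
20–29: 770 × 0.952 = 733
30–39: 1350 × 0.96 = 1296
40–49: 1440 × 0.966 = 1391
50+: 610 × 0.96 + 1160 × 0.546 = 586 + 633 = 1219
Net migration: 0–9 − 152 → 6
→ [6, 925, 733, 1296, 1391, 1219]
Total after period 1: 6 + 925 + 733 + 1296 + 1391 + 1219 = 5570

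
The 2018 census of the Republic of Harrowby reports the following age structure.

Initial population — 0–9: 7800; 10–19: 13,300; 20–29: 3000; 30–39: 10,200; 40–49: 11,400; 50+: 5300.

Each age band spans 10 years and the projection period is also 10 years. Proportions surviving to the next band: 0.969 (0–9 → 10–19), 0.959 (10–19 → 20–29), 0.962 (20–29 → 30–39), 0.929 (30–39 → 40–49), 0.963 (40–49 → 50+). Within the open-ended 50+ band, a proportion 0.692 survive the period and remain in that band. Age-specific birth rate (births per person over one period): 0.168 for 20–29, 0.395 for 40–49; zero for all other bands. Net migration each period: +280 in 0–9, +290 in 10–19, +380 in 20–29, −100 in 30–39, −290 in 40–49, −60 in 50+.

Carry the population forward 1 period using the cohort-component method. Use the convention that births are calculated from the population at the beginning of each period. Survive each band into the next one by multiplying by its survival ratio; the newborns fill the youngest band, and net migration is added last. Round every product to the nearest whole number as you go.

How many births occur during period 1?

5007

[period 1]
Births: 3000 * 0.168 = 504 ; 11400 * 0.395 = 4503 → total 5007
10–19: 7800 * 0.969 = 7558
20–29: 13300 * 0.959 = 12755
30–39: 3000 * 0.962 = 2886
40–49: 10200 * 0.929 = 9476
50+: 11400 * 0.963 + 5300 * 0.692 = 10978 + 3668 = 14646
Net migration: 0–9 + 280 → 5287; 10–19 + 290 → 7848; 20–29 + 380 → 13135; 30–39 − 100 → 2786; 40–49 − 290 → 9186; 50+ − 60 → 14586
End of period: [5287, 7848, 13135, 2786, 9186, 14586]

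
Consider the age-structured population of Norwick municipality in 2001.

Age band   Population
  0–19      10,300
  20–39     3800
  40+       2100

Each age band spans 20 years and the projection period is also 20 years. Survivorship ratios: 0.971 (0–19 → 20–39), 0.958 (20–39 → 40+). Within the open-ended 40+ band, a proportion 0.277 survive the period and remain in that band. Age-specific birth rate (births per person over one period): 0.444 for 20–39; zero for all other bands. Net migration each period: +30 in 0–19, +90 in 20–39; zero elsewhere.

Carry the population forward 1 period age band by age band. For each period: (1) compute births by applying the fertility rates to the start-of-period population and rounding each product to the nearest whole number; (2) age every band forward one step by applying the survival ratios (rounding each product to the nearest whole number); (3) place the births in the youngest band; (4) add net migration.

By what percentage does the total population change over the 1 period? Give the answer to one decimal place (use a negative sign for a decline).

-1.0

(Groups numbered youngest = 1 to oldest = 3.)
— Period 1 —
Births: 3800 × 0.444 = 1687
Group 2: 10300 × 0.971 = 10001
Group 3: 3800 × 0.958 + 2100 × 0.277 = 3640 + 582 = 4222
Net migration: Group 1 + 30 → 1717; Group 2 + 90 → 10091
→ [1717, 10091, 4222]
Total: 16200 → 16030; change = -170; percentage change = -1.0%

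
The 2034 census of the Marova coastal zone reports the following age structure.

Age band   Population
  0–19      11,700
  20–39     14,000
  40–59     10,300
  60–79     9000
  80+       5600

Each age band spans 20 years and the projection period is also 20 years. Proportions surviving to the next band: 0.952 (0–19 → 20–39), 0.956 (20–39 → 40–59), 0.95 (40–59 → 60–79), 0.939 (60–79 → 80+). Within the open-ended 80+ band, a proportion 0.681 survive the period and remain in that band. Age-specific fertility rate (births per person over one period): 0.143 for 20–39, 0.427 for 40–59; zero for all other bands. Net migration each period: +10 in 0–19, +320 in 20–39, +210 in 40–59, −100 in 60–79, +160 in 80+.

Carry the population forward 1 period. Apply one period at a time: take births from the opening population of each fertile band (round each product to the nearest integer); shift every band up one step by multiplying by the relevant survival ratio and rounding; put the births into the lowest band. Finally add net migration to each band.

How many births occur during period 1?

[period 1]
Births: 14000 * 0.143 = 2002  |  10300 * 0.427 = 4398 ⇒ total 6400
20–39: 11700 * 0.952 = 11138
40–59: 14000 * 0.956 = 13384
60–79: 10300 * 0.95 = 9785
80+: 9000 * 0.939 + 5600 * 0.681 = 8451 + 3814 = 12265
Net migration: 0–19 + 10 → 6410; 20–39 + 320 → 11458; 40–59 + 210 → 13594; 60–79 − 100 → 9685; 80+ + 160 → 12425
Giving 6410 / 11458 / 13594 / 9685 / 12425.

6400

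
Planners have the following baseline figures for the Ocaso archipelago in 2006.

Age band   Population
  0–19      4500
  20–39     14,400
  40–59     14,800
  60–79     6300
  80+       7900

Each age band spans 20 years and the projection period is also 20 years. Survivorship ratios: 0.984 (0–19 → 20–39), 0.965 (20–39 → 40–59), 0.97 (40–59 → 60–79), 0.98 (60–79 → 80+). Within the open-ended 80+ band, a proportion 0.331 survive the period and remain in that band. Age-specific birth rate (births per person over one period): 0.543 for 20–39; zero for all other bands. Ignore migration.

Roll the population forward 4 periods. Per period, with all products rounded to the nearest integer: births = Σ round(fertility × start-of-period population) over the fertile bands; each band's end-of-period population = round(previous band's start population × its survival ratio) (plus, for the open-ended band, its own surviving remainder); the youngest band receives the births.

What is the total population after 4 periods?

Period 1.
Births: 14400 * 0.543 = 7819
20–39: 4500 * 0.984 = 4428
40–59: 14400 * 0.965 = 13896
60–79: 14800 * 0.97 = 14356
80+: 6300 * 0.98 + 7900 * 0.331 = 6174 + 2615 = 8789
→ [7819, 4428, 13896, 14356, 8789]
Period 2.
Births: 4428 * 0.543 = 2404
20–39: 7819 * 0.984 = 7694
40–59: 4428 * 0.965 = 4273
60–79: 13896 * 0.97 = 13479
80+: 14356 * 0.98 + 8789 * 0.331 = 14069 + 2909 = 16978
→ [2404, 7694, 4273, 13479, 16978]
Period 3.
Births: 7694 * 0.543 = 4178
20–39: 2404 * 0.984 = 2366
40–59: 7694 * 0.965 = 7425
60–79: 4273 * 0.97 = 4145
80+: 13479 * 0.98 + 16978 * 0.331 = 13209 + 5620 = 18829
→ [4178, 2366, 7425, 4145, 18829]
Period 4.
Births: 2366 * 0.543 = 1285
20–39: 4178 * 0.984 = 4111
40–59: 2366 * 0.965 = 2283
60–79: 7425 * 0.97 = 7202
80+: 4145 * 0.98 + 18829 * 0.331 = 4062 + 6232 = 10294
→ [1285, 4111, 2283, 7202, 10294]
Total after period 4: 1285 + 4111 + 2283 + 7202 + 10294 = 25175

25175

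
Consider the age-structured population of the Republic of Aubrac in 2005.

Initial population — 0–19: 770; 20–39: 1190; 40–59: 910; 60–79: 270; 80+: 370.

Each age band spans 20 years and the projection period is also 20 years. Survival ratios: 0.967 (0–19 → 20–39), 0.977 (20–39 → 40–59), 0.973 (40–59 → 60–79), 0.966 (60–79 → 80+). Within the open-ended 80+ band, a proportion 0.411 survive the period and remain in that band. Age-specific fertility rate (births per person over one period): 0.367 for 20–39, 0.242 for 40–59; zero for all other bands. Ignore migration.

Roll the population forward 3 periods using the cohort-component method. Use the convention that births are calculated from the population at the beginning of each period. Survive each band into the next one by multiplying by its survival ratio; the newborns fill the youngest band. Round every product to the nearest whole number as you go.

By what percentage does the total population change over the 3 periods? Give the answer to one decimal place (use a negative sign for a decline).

Numbering the bands 1..5 from youngest to oldest:
Period 1:
Births: 1190 × 0.367 = 437 ; 910 × 0.242 = 220 — total 657
Band 2: 770 × 0.967 = 745
Band 3: 1190 × 0.977 = 1163
Band 4: 910 × 0.973 = 885
Band 5: 270 × 0.966 + 370 × 0.411 = 261 + 152 = 413
Population now: 0–19=657, 20–39=745, 40–59=1163, 60–79=885, 80+=413
Period 2:
Births: 745 × 0.367 = 273 ; 1163 × 0.242 = 281 — total 554
Band 2: 657 × 0.967 = 635
Band 3: 745 × 0.977 = 728
Band 4: 1163 × 0.973 = 1132
Band 5: 885 × 0.966 + 413 × 0.411 = 855 + 170 = 1025
Population now: 0–19=554, 20–39=635, 40–59=728, 60–79=1132, 80+=1025
Period 3:
Births: 635 × 0.367 = 233 ; 728 × 0.242 = 176 — total 409
Band 2: 554 × 0.967 = 536
Band 3: 635 × 0.977 = 620
Band 4: 728 × 0.973 = 708
Band 5: 1132 × 0.966 + 1025 × 0.411 = 1094 + 421 = 1515
Population now: 0–19=409, 20–39=536, 40–59=620, 60–79=708, 80+=1515
Total: 3510 → 3788; change = 278; percentage change = 7.9%

7.9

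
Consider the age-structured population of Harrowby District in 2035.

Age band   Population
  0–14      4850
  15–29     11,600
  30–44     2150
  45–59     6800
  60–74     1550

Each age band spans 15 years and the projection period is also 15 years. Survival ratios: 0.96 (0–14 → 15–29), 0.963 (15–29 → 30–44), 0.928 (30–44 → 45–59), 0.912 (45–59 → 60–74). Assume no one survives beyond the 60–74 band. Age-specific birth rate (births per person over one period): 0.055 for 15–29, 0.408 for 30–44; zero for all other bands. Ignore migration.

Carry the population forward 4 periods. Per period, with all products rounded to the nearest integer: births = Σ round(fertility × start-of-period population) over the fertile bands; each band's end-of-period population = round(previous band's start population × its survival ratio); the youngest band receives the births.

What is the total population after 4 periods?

12202

Period 1:
Births: 11600 × 0.055 = 638, 2150 × 0.408 = 877 ⇒ total 1515
15–29: 4850 × 0.96 = 4656
30–44: 11600 × 0.963 = 11171
45–59: 2150 × 0.928 = 1995
60–74: 6800 × 0.912 = 6202
→ [1515, 4656, 11171, 1995, 6202]
Period 2:
Births: 4656 × 0.055 = 256, 11171 × 0.408 = 4558 ⇒ total 4814
15–29: 1515 × 0.96 = 1454
30–44: 4656 × 0.963 = 4484
45–59: 11171 × 0.928 = 10367
60–74: 1995 × 0.912 = 1819
→ [4814, 1454, 4484, 10367, 1819]
Period 3:
Births: 1454 × 0.055 = 80, 4484 × 0.408 = 1829 ⇒ total 1909
15–29: 4814 × 0.96 = 4621
30–44: 1454 × 0.963 = 1400
45–59: 4484 × 0.928 = 4161
60–74: 10367 × 0.912 = 9455
→ [1909, 4621, 1400, 4161, 9455]
Period 4:
Births: 4621 × 0.055 = 254, 1400 × 0.408 = 571 ⇒ total 825
15–29: 1909 × 0.96 = 1833
30–44: 4621 × 0.963 = 4450
45–59: 1400 × 0.928 = 1299
60–74: 4161 × 0.912 = 3795
→ [825, 1833, 4450, 1299, 3795]
Total after period 4: 825 + 1833 + 4450 + 1299 + 3795 = 12202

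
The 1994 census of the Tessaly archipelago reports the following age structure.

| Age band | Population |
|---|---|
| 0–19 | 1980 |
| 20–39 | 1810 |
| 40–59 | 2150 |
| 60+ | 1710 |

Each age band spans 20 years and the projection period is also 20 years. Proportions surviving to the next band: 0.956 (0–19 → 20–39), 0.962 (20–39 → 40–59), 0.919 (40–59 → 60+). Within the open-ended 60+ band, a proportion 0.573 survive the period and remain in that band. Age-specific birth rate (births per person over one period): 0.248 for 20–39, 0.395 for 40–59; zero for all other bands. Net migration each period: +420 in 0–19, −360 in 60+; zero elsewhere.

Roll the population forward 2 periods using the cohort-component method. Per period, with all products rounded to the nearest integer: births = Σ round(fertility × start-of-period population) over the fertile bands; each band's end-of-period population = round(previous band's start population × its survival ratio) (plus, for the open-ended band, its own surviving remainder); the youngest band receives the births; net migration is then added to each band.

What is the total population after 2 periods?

7768

[period 1]
Births: 1810 * 0.248 = 449, 2150 * 0.395 = 849 → 1298
20–39: 1980 * 0.956 = 1893
40–59: 1810 * 0.962 = 1741
60+: 2150 * 0.919 + 1710 * 0.573 = 1976 + 980 = 2956
Net migration: 0–19 + 420 → 1718; 60+ − 360 → 2596
End of period: [1718, 1893, 1741, 2596]
[period 2]
Births: 1893 * 0.248 = 469, 1741 * 0.395 = 688 → 1157
20–39: 1718 * 0.956 = 1642
40–59: 1893 * 0.962 = 1821
60+: 1741 * 0.919 + 2596 * 0.573 = 1600 + 1488 = 3088
Net migration: 0–19 + 420 → 1577; 60+ − 360 → 2728
End of period: [1577, 1642, 1821, 2728]
Total after period 2: 1577 + 1642 + 1821 + 2728 = 7768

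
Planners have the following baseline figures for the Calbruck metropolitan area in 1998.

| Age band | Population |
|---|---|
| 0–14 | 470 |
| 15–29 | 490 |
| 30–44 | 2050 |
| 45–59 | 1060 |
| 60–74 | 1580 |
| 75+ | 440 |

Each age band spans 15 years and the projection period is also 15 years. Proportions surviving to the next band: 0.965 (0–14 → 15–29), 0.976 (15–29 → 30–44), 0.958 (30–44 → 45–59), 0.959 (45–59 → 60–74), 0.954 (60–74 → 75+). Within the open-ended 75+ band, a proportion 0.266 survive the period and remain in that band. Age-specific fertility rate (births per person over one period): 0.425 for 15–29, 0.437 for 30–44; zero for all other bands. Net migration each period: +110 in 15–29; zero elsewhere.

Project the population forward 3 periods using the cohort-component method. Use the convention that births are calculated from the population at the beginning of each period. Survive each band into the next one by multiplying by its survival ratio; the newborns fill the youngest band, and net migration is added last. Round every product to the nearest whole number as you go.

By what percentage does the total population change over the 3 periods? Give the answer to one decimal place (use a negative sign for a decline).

[period 1]
Births: 490 * 0.425 = 208  |  2050 * 0.437 = 896 → total 1104
15–29: 470 * 0.965 = 454
30–44: 490 * 0.976 = 478
45–59: 2050 * 0.958 = 1964
60–74: 1060 * 0.959 = 1017
75+: 1580 * 0.954 + 440 * 0.266 = 1507 + 117 = 1624
Net migration: 15–29 + 110 → 564
Giving 1104 / 564 / 478 / 1964 / 1017 / 1624.
[period 2]
Births: 564 * 0.425 = 240  |  478 * 0.437 = 209 → total 449
15–29: 1104 * 0.965 = 1065
30–44: 564 * 0.976 = 550
45–59: 478 * 0.958 = 458
60–74: 1964 * 0.959 = 1883
75+: 1017 * 0.954 + 1624 * 0.266 = 970 + 432 = 1402
Net migration: 15–29 + 110 → 1175
Giving 449 / 1175 / 550 / 458 / 1883 / 1402.
[period 3]
Births: 1175 * 0.425 = 499  |  550 * 0.437 = 240 → total 739
15–29: 449 * 0.965 = 433
30–44: 1175 * 0.976 = 1147
45–59: 550 * 0.958 = 527
60–74: 458 * 0.959 = 439
75+: 1883 * 0.954 + 1402 * 0.266 = 1796 + 373 = 2169
Net migration: 15–29 + 110 → 543
Giving 739 / 543 / 1147 / 527 / 439 / 2169.
Total: 6090 → 5564; change = -526; percentage change = -8.6%

-8.6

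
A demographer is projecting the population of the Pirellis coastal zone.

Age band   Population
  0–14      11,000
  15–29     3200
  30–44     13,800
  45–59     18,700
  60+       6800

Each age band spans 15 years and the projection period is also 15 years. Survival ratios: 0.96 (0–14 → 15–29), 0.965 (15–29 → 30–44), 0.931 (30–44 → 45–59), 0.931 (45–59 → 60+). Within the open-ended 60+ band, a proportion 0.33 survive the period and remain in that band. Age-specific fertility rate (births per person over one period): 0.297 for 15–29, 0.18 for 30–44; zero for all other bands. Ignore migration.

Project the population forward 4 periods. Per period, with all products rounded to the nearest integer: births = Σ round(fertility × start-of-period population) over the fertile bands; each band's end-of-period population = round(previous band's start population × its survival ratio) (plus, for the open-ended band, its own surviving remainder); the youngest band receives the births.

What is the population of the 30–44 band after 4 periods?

3420

Numbering the bands 1..5 from youngest to oldest:
[period 1]
Births: 3200 * 0.297 = 950, 13800 * 0.18 = 2484 → total 3434
Band 2: 11000 * 0.96 = 10560
Band 3: 3200 * 0.965 = 3088
Band 4: 13800 * 0.931 = 12848
Band 5: 18700 * 0.931 + 6800 * 0.33 = 17410 + 2244 = 19654
Population now: 0–14=3434, 15–29=10560, 30–44=3088, 45–59=12848, 60+=19654
[period 2]
Births: 10560 * 0.297 = 3136, 3088 * 0.18 = 556 → total 3692
Band 2: 3434 * 0.96 = 3297
Band 3: 10560 * 0.965 = 10190
Band 4: 3088 * 0.931 = 2875
Band 5: 12848 * 0.931 + 19654 * 0.33 = 11961 + 6486 = 18447
Population now: 0–14=3692, 15–29=3297, 30–44=10190, 45–59=2875, 60+=18447
[period 3]
Births: 3297 * 0.297 = 979, 10190 * 0.18 = 1834 → total 2813
Band 2: 3692 * 0.96 = 3544
Band 3: 3297 * 0.965 = 3182
Band 4: 10190 * 0.931 = 9487
Band 5: 2875 * 0.931 + 18447 * 0.33 = 2677 + 6088 = 8765
Population now: 0–14=2813, 15–29=3544, 30–44=3182, 45–59=9487, 60+=8765
[period 4]
Births: 3544 * 0.297 = 1053, 3182 * 0.18 = 573 → total 1626
Band 2: 2813 * 0.96 = 2700
Band 3: 3544 * 0.965 = 3420
Band 4: 3182 * 0.931 = 2962
Band 5: 9487 * 0.931 + 8765 * 0.33 = 8832 + 2892 = 11724
Population now: 0–14=1626, 15–29=2700, 30–44=3420, 45–59=2962, 60+=11724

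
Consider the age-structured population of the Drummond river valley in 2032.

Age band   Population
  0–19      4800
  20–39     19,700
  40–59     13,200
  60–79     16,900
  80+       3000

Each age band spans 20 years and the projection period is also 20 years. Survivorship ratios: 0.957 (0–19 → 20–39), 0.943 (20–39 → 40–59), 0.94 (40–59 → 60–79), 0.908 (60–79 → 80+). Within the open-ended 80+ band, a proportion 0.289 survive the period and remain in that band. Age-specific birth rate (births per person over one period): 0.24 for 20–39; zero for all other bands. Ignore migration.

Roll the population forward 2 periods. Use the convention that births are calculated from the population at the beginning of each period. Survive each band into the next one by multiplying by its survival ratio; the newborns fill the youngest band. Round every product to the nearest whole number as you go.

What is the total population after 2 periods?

43373

After projecting period 1:
Births: 19700 * 0.24 = 4728
20–39: 4800 * 0.957 = 4594
40–59: 19700 * 0.943 = 18577
60–79: 13200 * 0.94 = 12408
80+: 16900 * 0.908 + 3000 * 0.289 = 15345 + 867 = 16212
→ [4728, 4594, 18577, 12408, 16212]
After projecting period 2:
Births: 4594 * 0.24 = 1103
20–39: 4728 * 0.957 = 4525
40–59: 4594 * 0.943 = 4332
60–79: 18577 * 0.94 = 17462
80+: 12408 * 0.908 + 16212 * 0.289 = 11266 + 4685 = 15951
→ [1103, 4525, 4332, 17462, 15951]
Total after period 2: 1103 + 4525 + 4332 + 17462 + 15951 = 43373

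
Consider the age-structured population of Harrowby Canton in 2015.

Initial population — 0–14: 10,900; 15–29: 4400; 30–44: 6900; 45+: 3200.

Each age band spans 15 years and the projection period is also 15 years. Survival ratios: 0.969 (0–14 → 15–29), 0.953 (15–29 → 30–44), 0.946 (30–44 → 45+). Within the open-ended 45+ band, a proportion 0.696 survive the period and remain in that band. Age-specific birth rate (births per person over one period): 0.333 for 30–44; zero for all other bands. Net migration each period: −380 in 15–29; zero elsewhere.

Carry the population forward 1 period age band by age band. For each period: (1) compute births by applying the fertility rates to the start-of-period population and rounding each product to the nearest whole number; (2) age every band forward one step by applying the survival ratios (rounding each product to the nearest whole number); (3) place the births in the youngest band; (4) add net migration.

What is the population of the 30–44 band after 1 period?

4193

— Period 1 —
Births: 6900 * 0.333 = 2298
15–29: 10900 * 0.969 = 10562
30–44: 4400 * 0.953 = 4193
45+: 6900 * 0.946 + 3200 * 0.696 = 6527 + 2227 = 8754
Net migration: 15–29 − 380 → 10182
End of period: [2298, 10182, 4193, 8754]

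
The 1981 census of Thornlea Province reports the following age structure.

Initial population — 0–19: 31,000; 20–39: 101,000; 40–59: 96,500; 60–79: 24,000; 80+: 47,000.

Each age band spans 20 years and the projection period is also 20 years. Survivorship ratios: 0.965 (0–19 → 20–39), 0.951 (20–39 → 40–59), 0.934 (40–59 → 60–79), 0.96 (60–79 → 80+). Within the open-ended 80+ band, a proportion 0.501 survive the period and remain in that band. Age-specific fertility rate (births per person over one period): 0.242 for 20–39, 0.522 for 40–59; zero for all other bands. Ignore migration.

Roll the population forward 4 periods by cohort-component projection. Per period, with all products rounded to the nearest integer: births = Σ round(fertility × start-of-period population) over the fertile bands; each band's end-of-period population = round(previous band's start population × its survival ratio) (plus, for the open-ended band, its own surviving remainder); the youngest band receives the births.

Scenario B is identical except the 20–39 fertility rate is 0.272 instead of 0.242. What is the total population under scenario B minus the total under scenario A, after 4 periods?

9626

Period 1:
Births: 101000 × 0.242 = 24442 ; 96500 × 0.522 = 50373 → 74815
20–39: 31000 × 0.965 = 29915
40–59: 101000 × 0.951 = 96051
60–79: 96500 × 0.934 = 90131
80+: 24000 × 0.96 + 47000 × 0.501 = 23040 + 23547 = 46587
End of period: [74815, 29915, 96051, 90131, 46587]
Period 2:
Births: 29915 × 0.242 = 7239 ; 96051 × 0.522 = 50139 → 57378
20–39: 74815 × 0.965 = 72196
40–59: 29915 × 0.951 = 28449
60–79: 96051 × 0.934 = 89712
80+: 90131 × 0.96 + 46587 × 0.501 = 86526 + 23340 = 109866
End of period: [57378, 72196, 28449, 89712, 109866]
Period 3:
Births: 72196 × 0.242 = 17471 ; 28449 × 0.522 = 14850 → 32321
20–39: 57378 × 0.965 = 55370
40–59: 72196 × 0.951 = 68658
60–79: 28449 × 0.934 = 26571
80+: 89712 × 0.96 + 109866 × 0.501 = 86124 + 55043 = 141167
End of period: [32321, 55370, 68658, 26571, 141167]
Period 4:
Births: 55370 × 0.242 = 13400 ; 68658 × 0.522 = 35839 → 49239
20–39: 32321 × 0.965 = 31190
40–59: 55370 × 0.951 = 52657
60–79: 68658 × 0.934 = 64127
80+: 26571 × 0.96 + 141167 × 0.501 = 25508 + 70725 = 96233
End of period: [49239, 31190, 52657, 64127, 96233]
Scenario A total after 4 periods: 293446
Scenario B projection —
Period 1:
Births: 101000 × 0.272 = 27472 ; 96500 × 0.522 = 50373 → 77845
20–39: 31000 × 0.965 = 29915
40–59: 101000 × 0.951 = 96051
60–79: 96500 × 0.934 = 90131
80+: 24000 × 0.96 + 47000 × 0.501 = 23040 + 23547 = 46587
End of period: [77845, 29915, 96051, 90131, 46587]
Period 2:
Births: 29915 × 0.272 = 8137 ; 96051 × 0.522 = 50139 → 58276
20–39: 77845 × 0.965 = 75120
40–59: 29915 × 0.951 = 28449
60–79: 96051 × 0.934 = 89712
80+: 90131 × 0.96 + 46587 × 0.501 = 86526 + 23340 = 109866
End of period: [58276, 75120, 28449, 89712, 109866]
Period 3:
Births: 75120 × 0.272 = 20433 ; 28449 × 0.522 = 14850 → 35283
20–39: 58276 × 0.965 = 56236
40–59: 75120 × 0.951 = 71439
60–79: 28449 × 0.934 = 26571
80+: 89712 × 0.96 + 109866 × 0.501 = 86124 + 55043 = 141167
End of period: [35283, 56236, 71439, 26571, 141167]
Period 4:
Births: 56236 × 0.272 = 15296 ; 71439 × 0.522 = 37291 → 52587
20–39: 35283 × 0.965 = 34048
40–59: 56236 × 0.951 = 53480
60–79: 71439 × 0.934 = 66724
80+: 26571 × 0.96 + 141167 × 0.501 = 25508 + 70725 = 96233
End of period: [52587, 34048, 53480, 66724, 96233]
Scenario B total after 4 periods: 303072
Difference B − A = 303072 − 293446 = 9626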